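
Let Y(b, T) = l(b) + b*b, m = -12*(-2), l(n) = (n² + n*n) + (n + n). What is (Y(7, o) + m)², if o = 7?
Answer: 34225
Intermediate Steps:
l(n) = 2*n + 2*n² (l(n) = (n² + n²) + 2*n = 2*n² + 2*n = 2*n + 2*n²)
m = 24
Y(b, T) = b² + 2*b*(1 + b) (Y(b, T) = 2*b*(1 + b) + b*b = 2*b*(1 + b) + b² = b² + 2*b*(1 + b))
(Y(7, o) + m)² = (7*(2 + 3*7) + 24)² = (7*(2 + 21) + 24)² = (7*23 + 24)² = (161 + 24)² = 185² = 34225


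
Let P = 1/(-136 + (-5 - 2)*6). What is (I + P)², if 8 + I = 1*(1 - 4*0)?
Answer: 1555009/31684 ≈ 49.079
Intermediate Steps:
P = -1/178 (P = 1/(-136 - 7*6) = 1/(-136 - 42) = 1/(-178) = -1/178 ≈ -0.0056180)
I = -7 (I = -8 + 1*(1 - 4*0) = -8 + 1*(1 + 0) = -8 + 1*1 = -8 + 1 = -7)
(I + P)² = (-7 - 1/178)² = (-1247/178)² = 1555009/31684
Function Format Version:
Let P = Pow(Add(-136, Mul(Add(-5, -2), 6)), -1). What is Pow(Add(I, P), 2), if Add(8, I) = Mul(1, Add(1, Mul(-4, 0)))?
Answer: Rational(1555009, 31684) ≈ 49.079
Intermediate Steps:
P = Rational(-1, 178) (P = Pow(Add(-136, Mul(-7, 6)), -1) = Pow(Add(-136, -42), -1) = Pow(-178, -1) = Rational(-1, 178) ≈ -0.0056180)
I = -7 (I = Add(-8, Mul(1, Add(1, Mul(-4, 0)))) = Add(-8, Mul(1, Add(1, 0))) = Add(-8, Mul(1, 1)) = Add(-8, 1) = -7)
Pow(Add(I, P), 2) = Pow(Add(-7, Rational(-1, 178)), 2) = Pow(Rational(-1247, 178), 2) = Rational(1555009, 31684)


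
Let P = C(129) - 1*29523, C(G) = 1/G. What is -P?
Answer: 3808466/129 ≈ 29523.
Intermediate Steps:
P = -3808466/129 (P = 1/129 - 1*29523 = 1/129 - 29523 = -3808466/129 ≈ -29523.)
-P = -1*(-3808466/129) = 3808466/129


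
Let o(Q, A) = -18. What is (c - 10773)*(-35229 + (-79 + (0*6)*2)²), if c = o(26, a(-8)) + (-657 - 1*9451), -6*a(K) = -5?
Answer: 605820212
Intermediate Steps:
a(K) = ⅚ (a(K) = -⅙*(-5) = ⅚)
c = -10126 (c = -18 + (-657 - 1*9451) = -18 + (-657 - 9451) = -18 - 10108 = -10126)
(c - 10773)*(-35229 + (-79 + (0*6)*2)²) = (-10126 - 10773)*(-35229 + (-79 + (0*6)*2)²) = -20899*(-35229 + (-79 + 0*2)²) = -20899*(-35229 + (-79 + 0)²) = -20899*(-35229 + (-79)²) = -20899*(-35229 + 6241) = -20899*(-28988) = 605820212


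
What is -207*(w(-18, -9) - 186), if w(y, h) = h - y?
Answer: 36639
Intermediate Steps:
-207*(w(-18, -9) - 186) = -207*((-9 - 1*(-18)) - 186) = -207*((-9 + 18) - 186) = -207*(9 - 186) = -207*(-177) = 36639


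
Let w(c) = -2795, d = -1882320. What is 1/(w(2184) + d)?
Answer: -1/1885115 ≈ -5.3047e-7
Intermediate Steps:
1/(w(2184) + d) = 1/(-2795 - 1882320) = 1/(-1885115) = -1/1885115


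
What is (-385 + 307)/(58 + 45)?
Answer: -78/103 ≈ -0.75728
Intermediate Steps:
(-385 + 307)/(58 + 45) = -78/103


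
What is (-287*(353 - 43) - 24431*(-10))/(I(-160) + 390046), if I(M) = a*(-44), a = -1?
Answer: 5178/13003 ≈ 0.39822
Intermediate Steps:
I(M) = 44 (I(M) = -1*(-44) = 44)
(-287*(353 - 43) - 24431*(-10))/(I(-160) + 390046) = (-287*(353 - 43) - 24431*(-10))/(44 + 390046) = (-287*310 + 244310)/390090 = (-88970 + 244310)*(1/390090) = 155340*(1/390090) = 5178/13003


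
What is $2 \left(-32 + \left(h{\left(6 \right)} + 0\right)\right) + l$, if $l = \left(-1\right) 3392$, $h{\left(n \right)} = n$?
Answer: $-3444$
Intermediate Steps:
$l = -3392$
$2 \left(-32 + \left(h{\left(6 \right)} + 0\right)\right) + l = 2 \left(-32 + \left(6 + 0\right)\right) - 3392 = 2 \left(-32 + 6\right) - 3392 = 2 \left(-26\right) - 3392 = -52 - 3392 = -3444$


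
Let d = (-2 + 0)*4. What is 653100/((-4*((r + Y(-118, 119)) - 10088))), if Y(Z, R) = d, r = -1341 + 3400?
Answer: 54425/2679 ≈ 20.315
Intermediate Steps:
r = 2059
d = -8 (d = -2*4 = -8)
Y(Z, R) = -8
653100/((-4*((r + Y(-118, 119)) - 10088))) = 653100/((-4*((2059 - 8) - 10088))) = 653100/((-4*(2051 - 10088))) = 653100/((-4*(-8037))) = 653100/32148 = 653100*(1/32148) = 54425/2679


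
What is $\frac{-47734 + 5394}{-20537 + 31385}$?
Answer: $- \frac{10585}{2712} \approx -3.903$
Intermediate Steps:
$\frac{-47734 + 5394}{-20537 + 31385} = - \frac{42340}{10848} = \left(-42340\right) \frac{1}{10848} = - \frac{10585}{2712}$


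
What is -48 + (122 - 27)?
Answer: 47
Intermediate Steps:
-48 + (122 - 27) = -48 + 95 = 47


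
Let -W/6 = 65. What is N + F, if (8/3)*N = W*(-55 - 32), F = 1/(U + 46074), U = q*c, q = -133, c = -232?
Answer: 1957676177/153860 ≈ 12724.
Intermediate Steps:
W = -390 (W = -6*65 = -390)
U = 30856 (U = -133*(-232) = 30856)
F = 1/76930 (F = 1/(30856 + 46074) = 1/76930 ≈ 1.2999e-5)
N = 50895/4 (N = 3*(-390*(-55 - 32))/8 = 3*(-390*(-87))/8 = (3/8)*33930 = 50895/4 ≈ 12724.)
N + F = 50895/4 + 1/76930 = 1957676177/153860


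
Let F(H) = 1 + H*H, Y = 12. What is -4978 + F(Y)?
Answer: -4833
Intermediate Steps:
F(H) = 1 + H**2
-4978 + F(Y) = -4978 + (1 + 12**2) = -4978 + (1 + 144) = -4978 + 145 = -4833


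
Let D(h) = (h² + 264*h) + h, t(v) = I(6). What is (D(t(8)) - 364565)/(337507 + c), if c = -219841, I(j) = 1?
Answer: -121433/39222 ≈ -3.0960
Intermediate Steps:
t(v) = 1
D(h) = h² + 265*h
(D(t(8)) - 364565)/(337507 + c) = (1*(265 + 1) - 364565)/(337507 - 219841) = (1*266 - 364565)/117666 = (266 - 364565)*(1/117666) = -364299*1/117666 = -121433/39222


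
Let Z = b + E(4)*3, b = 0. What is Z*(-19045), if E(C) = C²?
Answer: -914160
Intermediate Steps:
Z = 48 (Z = 0 + 4²*3 = 0 + 16*3 = 0 + 48 = 48)
Z*(-19045) = 48*(-19045) = -914160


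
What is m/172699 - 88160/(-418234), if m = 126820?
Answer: 91508820/96821171 ≈ 0.94513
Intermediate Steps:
m/172699 - 88160/(-418234) = 126820/172699 - 88160/(-418234) = 126820*(1/172699) - 88160*(-1/418234) = 340/463 + 44080/209117 = 91508820/96821171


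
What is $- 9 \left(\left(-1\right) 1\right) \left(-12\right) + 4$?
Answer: $-104$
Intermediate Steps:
$- 9 \left(\left(-1\right) 1\right) \left(-12\right) + 4 = \left(-9\right) \left(-1\right) \left(-12\right) + 4 = 9 \left(-12\right) + 4 = -108 + 4 = -104$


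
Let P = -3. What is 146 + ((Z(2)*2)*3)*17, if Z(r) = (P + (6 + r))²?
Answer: 2696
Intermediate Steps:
Z(r) = (3 + r)² (Z(r) = (-3 + (6 + r))² = (3 + r)²)
146 + ((Z(2)*2)*3)*17 = 146 + (((3 + 2)²*2)*3)*17 = 146 + ((5²*2)*3)*17 = 146 + ((25*2)*3)*17 = 146 + (50*3)*17 = 146 + 150*17 = 146 + 2550 = 2696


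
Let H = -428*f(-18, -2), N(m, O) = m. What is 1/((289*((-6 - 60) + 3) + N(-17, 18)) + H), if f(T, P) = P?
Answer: -1/17368 ≈ -5.7577e-5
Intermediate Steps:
H = 856 (H = -428*(-2) = 856)
1/((289*((-6 - 60) + 3) + N(-17, 18)) + H) = 1/((289*((-6 - 60) + 3) - 17) + 856) = 1/((289*(-66 + 3) - 17) + 856) = 1/((289*(-63) - 17) + 856) = 1/((-18207 - 17) + 856) = 1/(-18224 + 856) = 1/(-17368) = -1/17368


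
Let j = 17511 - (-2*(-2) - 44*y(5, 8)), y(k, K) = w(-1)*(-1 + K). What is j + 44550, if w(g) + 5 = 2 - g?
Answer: 61441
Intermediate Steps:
w(g) = -3 - g (w(g) = -5 + (2 - g) = -3 - g)
y(k, K) = 2 - 2*K (y(k, K) = (-3 - 1*(-1))*(-1 + K) = (-3 + 1)*(-1 + K) = -2*(-1 + K) = 2 - 2*K)
j = 16891 (j = 17511 - (-2*(-2) - 44*(2 - 2*8)) = 17511 - (4 - 44*(2 - 16)) = 17511 - (4 - 44*(-14)) = 17511 - (4 + 616) = 17511 - 1*620 = 17511 - 620 = 16891)
j + 44550 = 16891 + 44550 = 61441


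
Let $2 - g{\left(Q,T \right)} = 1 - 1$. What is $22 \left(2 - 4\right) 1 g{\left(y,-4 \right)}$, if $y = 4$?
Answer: $-88$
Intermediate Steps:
$g{\left(Q,T \right)} = 2$ ($g{\left(Q,T \right)} = 2 - \left(1 - 1\right) = 2 - 0 = 2 + 0 = 2$)
$22 \left(2 - 4\right) 1 g{\left(y,-4 \right)} = 22 \left(2 - 4\right) 1 \cdot 2 = 22 \left(\left(-2\right) 1\right) 2 = 22 \left(-2\right) 2 = \left(-44\right) 2 = -88$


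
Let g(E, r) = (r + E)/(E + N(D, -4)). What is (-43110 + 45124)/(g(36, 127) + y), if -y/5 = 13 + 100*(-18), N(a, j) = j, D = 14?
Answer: 3392/15057 ≈ 0.22528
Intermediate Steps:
y = 8935 (y = -5*(13 + 100*(-18)) = -5*(13 - 1800) = -5*(-1787) = 8935)
g(E, r) = (E + r)/(-4 + E) (g(E, r) = (r + E)/(E - 4) = (E + r)/(-4 + E))
(-43110 + 45124)/(g(36, 127) + y) = (-43110 + 45124)/((36 + 127)/(-4 + 36) + 8935) = 2014/(163/32 + 8935) = 2014/(286083/32) = 2014*(32/286083) = 3392/15057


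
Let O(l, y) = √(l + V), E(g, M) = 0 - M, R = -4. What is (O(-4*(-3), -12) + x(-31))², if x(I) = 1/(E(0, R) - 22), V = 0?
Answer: 3889/324 - 2*√3/9 ≈ 11.618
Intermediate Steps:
E(g, M) = -M
x(I) = -1/18 (x(I) = 1/(-1*(-4) - 22) = 1/(4 - 22) = 1/(-18) = -1/18)
O(l, y) = √l (O(l, y) = √(l + 0) = √l)
(O(-4*(-3), -12) + x(-31))² = (√(-4*(-3)) - 1/18)² = (√12 - 1/18)² = (2*√3 - 1/18)² = (-1/18 + 2*√3)²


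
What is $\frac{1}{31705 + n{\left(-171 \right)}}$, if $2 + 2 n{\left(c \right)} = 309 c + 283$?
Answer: $\frac{1}{5426} \approx 0.0001843$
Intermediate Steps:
$n{\left(c \right)} = \frac{281}{2} + \frac{309 c}{2}$ ($n{\left(c \right)} = -1 + \frac{309 c + 283}{2} = -1 + \frac{283 + 309 c}{2} = -1 + \left(\frac{283}{2} + \frac{309 c}{2}\right) = \frac{281}{2} + \frac{309 c}{2}$)
$\frac{1}{31705 + n{\left(-171 \right)}} = \frac{1}{31705 + \left(\frac{281}{2} + \frac{309}{2} \left(-171\right)\right)} = \frac{1}{31705 + \left(\frac{281}{2} - \frac{52839}{2}\right)} = \frac{1}{31705 - 26279} = \frac{1}{5426}$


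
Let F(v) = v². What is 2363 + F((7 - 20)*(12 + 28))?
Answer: 272763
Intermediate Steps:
2363 + F((7 - 20)*(12 + 28)) = 2363 + ((7 - 20)*(12 + 28))² = 2363 + (-13*40)² = 2363 + (-520)² = 2363 + 270400 = 272763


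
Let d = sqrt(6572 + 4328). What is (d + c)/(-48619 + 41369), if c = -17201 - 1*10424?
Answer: 221/58 - sqrt(109)/725 ≈ 3.7959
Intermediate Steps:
c = -27625 (c = -17201 - 10424 = -27625)
d = 10*sqrt(109) (d = sqrt(10900) = 10*sqrt(109) ≈ 104.40)
(d + c)/(-48619 + 41369) = (10*sqrt(109) - 27625)/(-48619 + 41369) = (-27625 + 10*sqrt(109))/(-7250) = (-27625 + 10*sqrt(109))*(-1/7250) = 221/58 - sqrt(109)/725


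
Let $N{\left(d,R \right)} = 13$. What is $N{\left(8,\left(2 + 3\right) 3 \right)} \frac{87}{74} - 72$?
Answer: $- \frac{4197}{74} \approx -56.716$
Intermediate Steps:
$N{\left(8,\left(2 + 3\right) 3 \right)} \frac{87}{74} - 72 = 13 \cdot \frac{87}{74} - 72 = \frac{1131}{74} - 72 = - \frac{4197}{74}$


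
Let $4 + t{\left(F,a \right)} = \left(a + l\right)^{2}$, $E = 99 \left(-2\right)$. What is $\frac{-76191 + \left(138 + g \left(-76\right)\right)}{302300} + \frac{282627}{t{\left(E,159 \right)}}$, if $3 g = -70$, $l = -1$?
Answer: $\frac{4179206081}{377270400} \approx 11.077$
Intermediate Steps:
$g = - \frac{70}{3}$ ($g = \frac{1}{3} \left(-70\right) = - \frac{70}{3} \approx -23.333$)
$E = -198$
$t{\left(F,a \right)} = -4 + \left(-1 + a\right)^{2}$ ($t{\left(F,a \right)} = -4 + \left(a - 1\right)^{2} = -4 + \left(-1 + a\right)^{2}$)
$\frac{-76191 + \left(138 + g \left(-76\right)\right)}{302300} + \frac{282627}{t{\left(E,159 \right)}} = \frac{-76191 + \left(138 - - \frac{5320}{3}\right)}{302300} + \frac{282627}{-4 + \left(-1 + 159\right)^{2}} = \left(-76191 + \left(138 + \frac{5320}{3}\right)\right) \frac{1}{302300} + \frac{282627}{-4 + 158^{2}} = \left(-76191 + \frac{5734}{3}\right) \frac{1}{302300} + \frac{282627}{-4 + 24964} = \left(- \frac{222839}{3}\right) \frac{1}{302300} + \frac{282627}{24960} = - \frac{222839}{906900} + 282627 \cdot \frac{1}{24960} = - \frac{222839}{906900} + \frac{94209}{8320} = \frac{4179206081}{377270400}$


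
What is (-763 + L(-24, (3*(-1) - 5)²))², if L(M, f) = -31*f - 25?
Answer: 7683984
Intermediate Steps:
L(M, f) = -25 - 31*f
(-763 + L(-24, (3*(-1) - 5)²))² = (-763 + (-25 - 31*(3*(-1) - 5)²))² = (-763 + (-25 - 31*(-3 - 5)²))² = (-763 + (-25 - 31*(-8)²))² = (-763 + (-25 - 31*64))² = (-763 + (-25 - 1984))² = (-763 - 2009)² = (-2772)² = 7683984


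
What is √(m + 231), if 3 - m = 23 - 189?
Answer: 20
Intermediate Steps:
m = 169 (m = 3 - (23 - 189) = 3 - 1*(-166) = 3 + 166 = 169)
√(m + 231) = √(169 + 231) = √400 = 20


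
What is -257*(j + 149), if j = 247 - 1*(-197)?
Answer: -152401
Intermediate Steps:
j = 444 (j = 247 + 197 = 444)
-257*(j + 149) = -257*(444 + 149) = -257*593 = -152401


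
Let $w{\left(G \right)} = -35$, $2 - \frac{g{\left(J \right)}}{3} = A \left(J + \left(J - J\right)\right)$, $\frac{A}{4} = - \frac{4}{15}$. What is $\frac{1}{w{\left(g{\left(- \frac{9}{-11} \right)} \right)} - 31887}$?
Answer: $- \frac{1}{31922} \approx -3.1326 \cdot 10^{-5}$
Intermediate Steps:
$A = - \frac{16}{15}$ ($A = 4 \left(- \frac{4}{15}\right) = - \frac{16}{15} \approx -1.0667$)
$g{\left(J \right)} = 6 + \frac{16 J}{5}$ ($g{\left(J \right)} = 6 - 3 \left(- \frac{16 \left(J + \left(J - J\right)\right)}{15}\right) = 6 - 3 \left(- \frac{16 \left(J + 0\right)}{15}\right) = 6 - 3 \left(- \frac{16 J}{15}\right) = 6 + \frac{16 J}{5}$)
$\frac{1}{w{\left(g{\left(- \frac{9}{-11} \right)} \right)} - 31887} = \frac{1}{-35 - 31887} = \frac{1}{-31922} = - \frac{1}{31922}$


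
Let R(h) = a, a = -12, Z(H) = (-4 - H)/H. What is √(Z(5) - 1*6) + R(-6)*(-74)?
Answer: 888 + I*√195/5 ≈ 888.0 + 2.7928*I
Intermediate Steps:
Z(H) = (-4 - H)/H
R(h) = -12
√(Z(5) - 1*6) + R(-6)*(-74) = √((-4 - 1*5)/5 - 1*6) - 12*(-74) = √((-4 - 5)/5 - 6) + 888 = √((⅕)*(-9) - 6) + 888 = √(-9/5 - 6) + 888 = √(-39/5) + 888 = I*√195/5 + 888 = 888 + I*√195/5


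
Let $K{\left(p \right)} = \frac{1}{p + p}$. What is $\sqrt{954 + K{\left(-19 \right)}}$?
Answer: $\frac{\sqrt{1377538}}{38} \approx 30.886$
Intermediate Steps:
$K{\left(p \right)} = \frac{1}{2 p}$
$\sqrt{954 + K{\left(-19 \right)}} = \sqrt{954 + \frac{1}{2 \left(-19\right)}} = \sqrt{954 + \frac{1}{2} \left(- \frac{1}{19}\right)} = \sqrt{954 - \frac{1}{38}} = \sqrt{\frac{36251}{38}} = \frac{\sqrt{1377538}}{38}$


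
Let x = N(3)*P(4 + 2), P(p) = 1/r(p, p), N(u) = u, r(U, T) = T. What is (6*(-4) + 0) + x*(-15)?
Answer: -63/2 ≈ -31.500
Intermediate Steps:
P(p) = 1/p
x = 1/2 (x = 3/(4 + 2) = 3/6 = 3*(1/6) = 1/2 ≈ 0.50000)
(6*(-4) + 0) + x*(-15) = (6*(-4) + 0) + (1/2)*(-15) = (-24 + 0) - 15/2 = -24 - 15/2 = -63/2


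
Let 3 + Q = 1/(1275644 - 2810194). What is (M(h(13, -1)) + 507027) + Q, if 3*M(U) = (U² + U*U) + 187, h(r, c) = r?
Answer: 778322225449/1534550 ≈ 5.0720e+5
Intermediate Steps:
Q = -4603651/1534550 (Q = -3 + 1/(1275644 - 2810194) = -3 + 1/(-1534550) = -3 - 1/1534550 = -4603651/1534550 ≈ -3.0000)
M(U) = 187/3 + 2*U²/3 (M(U) = ((U² + U*U) + 187)/3 = ((U² + U²) + 187)/3 = (2*U² + 187)/3 = (187 + 2*U²)/3 = 187/3 + 2*U²/3)
(M(h(13, -1)) + 507027) + Q = ((187/3 + (⅔)*13²) + 507027) - 4603651/1534550 = ((187/3 + (⅔)*169) + 507027) - 4603651/1534550 = ((187/3 + 338/3) + 507027) - 4603651/1534550 = (175 + 507027) - 4603651/1534550 = 507202 - 4603651/1534550 = 778322225449/1534550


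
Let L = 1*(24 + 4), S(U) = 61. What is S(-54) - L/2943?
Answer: 179495/2943 ≈ 60.990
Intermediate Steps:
L = 28 (L = 1*28 = 28)
S(-54) - L/2943 = 61 - 28/2943 = 179495/2943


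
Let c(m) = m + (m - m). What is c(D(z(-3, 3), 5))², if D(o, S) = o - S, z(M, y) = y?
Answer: 4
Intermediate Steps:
c(m) = m (c(m) = m + 0 = m)
c(D(z(-3, 3), 5))² = (3 - 1*5)² = (3 - 5)² = (-2)² = 4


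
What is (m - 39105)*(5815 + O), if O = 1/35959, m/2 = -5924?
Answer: -1522050444494/5137 ≈ -2.9629e+8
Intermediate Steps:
m = -11848 (m = 2*(-5924) = -11848)
O = 1/35959 ≈ 2.7809e-5
(m - 39105)*(5815 + O) = (-11848 - 39105)*(5815 + 1/35959) = -50953*209101586/35959 = -1522050444494/5137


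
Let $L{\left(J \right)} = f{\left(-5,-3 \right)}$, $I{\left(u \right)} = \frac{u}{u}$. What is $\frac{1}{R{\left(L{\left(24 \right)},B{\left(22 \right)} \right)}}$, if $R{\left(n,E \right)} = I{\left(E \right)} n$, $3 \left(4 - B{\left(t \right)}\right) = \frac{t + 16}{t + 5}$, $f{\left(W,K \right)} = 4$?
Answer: $\frac{1}{4} \approx 0.25$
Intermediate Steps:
$I{\left(u \right)} = 1$
$B{\left(t \right)} = 4 - \frac{16 + t}{3 \left(5 + t\right)}$ ($B{\left(t \right)} = 4 - \frac{\left(t + 16\right) \frac{1}{t + 5}}{3} = 4 - \frac{\left(16 + t\right) \frac{1}{5 + t}}{3} = 4 - \frac{\frac{1}{5 + t} \left(16 + t\right)}{3} = 4 - \frac{16 + t}{3 \left(5 + t\right)}$)
$L{\left(J \right)} = 4$
$R{\left(n,E \right)} = n$ ($R{\left(n,E \right)} = 1 n = n$)
$\frac{1}{R{\left(L{\left(24 \right)},B{\left(22 \right)} \right)}} = \frac{1}{4}$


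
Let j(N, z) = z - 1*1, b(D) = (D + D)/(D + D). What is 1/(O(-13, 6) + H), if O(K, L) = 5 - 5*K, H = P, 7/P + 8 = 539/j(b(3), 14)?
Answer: 435/30541 ≈ 0.014243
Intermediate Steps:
b(D) = 1 (b(D) = (2*D)/((2*D)) = (2*D)*(1/(2*D)) = 1)
j(N, z) = -1 + z (j(N, z) = z - 1 = -1 + z)
P = 91/435 (P = 7/(-8 + 539/(-1 + 14)) = 7/(-8 + 539/13) = 7/(435/13) = 7*(13/435) = 91/435 ≈ 0.20920)
H = 91/435 ≈ 0.20920
1/(O(-13, 6) + H) = 1/((5 - 5*(-13)) + 91/435) = 1/((5 + 65) + 91/435) = 1/(70 + 91/435) = 1/(30541/435) = 435/30541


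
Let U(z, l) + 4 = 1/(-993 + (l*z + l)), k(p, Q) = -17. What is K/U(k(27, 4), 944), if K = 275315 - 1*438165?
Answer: 2621396450/64389 ≈ 40712.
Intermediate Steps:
K = -162850 (K = 275315 - 438165 = -162850)
U(z, l) = -4 + 1/(-993 + l + l*z) (U(z, l) = -4 + 1/(-993 + (l*z + l)) = -4 + 1/(-993 + (l + l*z)) = -4 + 1/(-993 + l + l*z))
K/U(k(27, 4), 944) = -162850*(-993 + 944 + 944*(-17))/(3973 - 4*944 - 4*944*(-17)) = -162850*(-993 + 944 - 16048)/(3973 - 3776 + 64192) = -162850/(64389/(-16097)) = -162850/((-1/16097*64389)) = -162850/(-64389/16097) = -162850*(-16097/64389) = 2621396450/64389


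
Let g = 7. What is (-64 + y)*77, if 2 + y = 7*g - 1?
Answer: -1386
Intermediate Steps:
y = 46 (y = -2 + (7*7 - 1) = -2 + (49 - 1) = -2 + 48 = 46)
(-64 + y)*77 = (-64 + 46)*77 = -18*77 = -1386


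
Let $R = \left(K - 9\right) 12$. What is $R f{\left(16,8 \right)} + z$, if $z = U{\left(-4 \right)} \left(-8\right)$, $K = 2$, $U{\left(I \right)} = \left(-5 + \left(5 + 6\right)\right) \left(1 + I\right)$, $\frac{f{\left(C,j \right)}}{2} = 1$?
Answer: $-24$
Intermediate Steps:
$f{\left(C,j \right)} = 2$ ($f{\left(C,j \right)} = 2 \cdot 1 = 2$)
$U{\left(I \right)} = 6 + 6 I$ ($U{\left(I \right)} = \left(-5 + 11\right) \left(1 + I\right) = 6 \left(1 + I\right) = 6 + 6 I$)
$z = 144$ ($z = \left(6 + 6 \left(-4\right)\right) \left(-8\right) = \left(6 - 24\right) \left(-8\right) = \left(-18\right) \left(-8\right) = 144$)
$R = -84$ ($R = \left(2 - 9\right) 12 = \left(-7\right) 12 = -84$)
$R f{\left(16,8 \right)} + z = \left(-84\right) 2 + 144 = -168 + 144 = -24$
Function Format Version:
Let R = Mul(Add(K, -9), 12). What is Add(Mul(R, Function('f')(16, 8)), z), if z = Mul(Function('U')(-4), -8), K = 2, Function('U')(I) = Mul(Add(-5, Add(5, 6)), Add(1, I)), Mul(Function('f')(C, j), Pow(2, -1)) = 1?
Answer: -24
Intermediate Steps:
Function('f')(C, j) = 2 (Function('f')(C, j) = Mul(2, 1) = 2)
Function('U')(I) = Add(6, Mul(6, I)) (Function('U')(I) = Mul(Add(-5, 11), Add(1, I)) = Mul(6, Add(1, I)) = Add(6, Mul(6, I)))
z = 144 (z = Mul(Add(6, Mul(6, -4)), -8) = Mul(Add(6, -24), -8) = Mul(-18, -8) = 144)
R = -84 (R = Mul(Add(2, -9), 12) = Mul(-7, 12) = -84)
Add(Mul(R, Function('f')(16, 8)), z) = Add(Mul(-84, 2), 144) = Add(-168, 144) = -24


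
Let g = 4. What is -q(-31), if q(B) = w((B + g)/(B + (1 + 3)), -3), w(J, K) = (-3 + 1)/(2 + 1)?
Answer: ⅔ ≈ 0.66667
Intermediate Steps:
w(J, K) = -⅔ (w(J, K) = -2/3 = -2*⅓ = -⅔)
q(B) = -⅔
-q(-31) = -1*(-⅔) = ⅔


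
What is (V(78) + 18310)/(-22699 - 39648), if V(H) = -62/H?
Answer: -714059/2431533 ≈ -0.29367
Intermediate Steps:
(V(78) + 18310)/(-22699 - 39648) = (-62/78 + 18310)/(-22699 - 39648) = (-62*1/78 + 18310)/(-62347) = (-31/39 + 18310)*(-1/62347) = (714059/39)*(-1/62347) = -714059/2431533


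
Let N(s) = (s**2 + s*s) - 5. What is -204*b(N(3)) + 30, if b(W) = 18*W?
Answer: -47706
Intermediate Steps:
N(s) = -5 + 2*s**2 (N(s) = (s**2 + s**2) - 5 = 2*s**2 - 5 = -5 + 2*s**2)
-204*b(N(3)) + 30 = -3672*(-5 + 2*3**2) + 30 = -3672*(-5 + 2*9) + 30 = -3672*(-5 + 18) + 30 = -3672*13 + 30 = -204*234 + 30 = -47736 + 30 = -47706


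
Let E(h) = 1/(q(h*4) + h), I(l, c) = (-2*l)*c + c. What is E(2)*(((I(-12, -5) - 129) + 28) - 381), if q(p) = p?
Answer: -607/10 ≈ -60.700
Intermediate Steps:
I(l, c) = c - 2*c*l (I(l, c) = -2*c*l + c = c - 2*c*l)
E(h) = 1/(5*h) (E(h) = 1/(h*4 + h) = 1/(4*h + h) = 1/(5*h))
E(2)*(((I(-12, -5) - 129) + 28) - 381) = ((⅕)/2)*(((-5*(1 - 2*(-12)) - 129) + 28) - 381) = ((⅕)*(½))*(((-5*(1 + 24) - 129) + 28) - 381) = (((-5*25 - 129) + 28) - 381)/10 = (((-125 - 129) + 28) - 381)/10 = ((-254 + 28) - 381)/10 = (-226 - 381)/10 = (⅒)*(-607) = -607/10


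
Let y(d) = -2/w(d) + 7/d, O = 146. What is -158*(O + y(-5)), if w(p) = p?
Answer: -22910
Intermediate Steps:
y(d) = 5/d (y(d) = -2/d + 7/d = 5/d)
-158*(O + y(-5)) = -158*(146 + 5/(-5)) = -158*(146 + 5*(-⅕)) = -158*(146 - 1) = -158*145 = -22910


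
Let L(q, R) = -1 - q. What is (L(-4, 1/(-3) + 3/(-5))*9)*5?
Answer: 135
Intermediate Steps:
(L(-4, 1/(-3) + 3/(-5))*9)*5 = ((-1 - 1*(-4))*9)*5 = ((-1 + 4)*9)*5 = (3*9)*5 = 27*5 = 135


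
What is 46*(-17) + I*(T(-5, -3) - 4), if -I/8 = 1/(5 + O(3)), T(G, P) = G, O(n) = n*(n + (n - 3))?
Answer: -5438/7 ≈ -776.86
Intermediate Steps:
O(n) = n*(-3 + 2*n) (O(n) = n*(n + (-3 + n)) = n*(-3 + 2*n))
I = -4/7 (I = -8/(5 + 3*(-3 + 2*3)) = -8/(5 + 3*(-3 + 6)) = -8/(5 + 3*3) = -8/(5 + 9) = -8/14 = -8*1/14 = -4/7 ≈ -0.57143)
46*(-17) + I*(T(-5, -3) - 4) = 46*(-17) - 4*(-5 - 4)/7 = -782 - 4/7*(-9) = -782 + 36/7 = -5438/7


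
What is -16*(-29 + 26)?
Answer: 48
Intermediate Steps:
-16*(-29 + 26) = -16*(-3) = 48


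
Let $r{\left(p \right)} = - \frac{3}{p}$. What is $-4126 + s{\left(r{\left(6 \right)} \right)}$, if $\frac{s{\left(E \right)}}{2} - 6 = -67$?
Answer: $-4248$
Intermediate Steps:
$s{\left(E \right)} = -122$ ($s{\left(E \right)} = 12 + 2 \left(-67\right) = 12 - 134 = -122$)
$-4126 + s{\left(r{\left(6 \right)} \right)} = -4126 - 122 = -4248$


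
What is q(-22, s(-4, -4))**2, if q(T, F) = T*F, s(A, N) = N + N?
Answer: 30976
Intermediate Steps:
s(A, N) = 2*N
q(T, F) = F*T
q(-22, s(-4, -4))**2 = ((2*(-4))*(-22))**2 = (-8*(-22))**2 = 176**2 = 30976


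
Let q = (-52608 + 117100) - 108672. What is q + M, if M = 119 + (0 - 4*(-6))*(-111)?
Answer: -46725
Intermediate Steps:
q = -44180 (q = 64492 - 108672 = -44180)
M = -2545 (M = 119 + (0 + 24)*(-111) = 119 + 24*(-111) = 119 - 2664 = -2545)
q + M = -44180 - 2545 = -46725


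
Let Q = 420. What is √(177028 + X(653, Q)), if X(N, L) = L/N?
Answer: 2*√18871651678/653 ≈ 420.75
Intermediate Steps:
√(177028 + X(653, Q)) = √(177028 + 420/653) = √(115599704/653) = 2*√18871651678/653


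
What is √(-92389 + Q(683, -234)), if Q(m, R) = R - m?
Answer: I*√93306 ≈ 305.46*I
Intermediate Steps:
√(-92389 + Q(683, -234)) = √(-92389 + (-234 - 1*683)) = √(-92389 + (-234 - 683)) = √(-92389 - 917) = √(-93306) = I*√93306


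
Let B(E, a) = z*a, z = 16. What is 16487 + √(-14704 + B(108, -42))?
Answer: 16487 + 124*I ≈ 16487.0 + 124.0*I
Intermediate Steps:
B(E, a) = 16*a
16487 + √(-14704 + B(108, -42)) = 16487 + √(-14704 + 16*(-42)) = 16487 + √(-14704 - 672) = 16487 + √(-15376) = 16487 + 124*I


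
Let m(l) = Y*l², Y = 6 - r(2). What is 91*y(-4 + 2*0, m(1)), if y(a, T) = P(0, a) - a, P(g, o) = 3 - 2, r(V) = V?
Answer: 455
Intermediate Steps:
P(g, o) = 1
Y = 4 (Y = 6 - 1*2 = 6 - 2 = 4)
m(l) = 4*l²
y(a, T) = 1 - a
91*y(-4 + 2*0, m(1)) = 91*(1 - (-4 + 2*0)) = 91*(1 - (-4 + 0)) = 91*(1 - 1*(-4)) = 91*(1 + 4) = 91*5 = 455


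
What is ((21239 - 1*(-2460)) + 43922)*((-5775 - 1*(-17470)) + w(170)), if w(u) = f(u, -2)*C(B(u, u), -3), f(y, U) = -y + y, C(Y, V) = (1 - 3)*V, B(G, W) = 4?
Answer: 790827595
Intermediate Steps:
C(Y, V) = -2*V
f(y, U) = 0
w(u) = 0 (w(u) = 0*(-2*(-3)) = 0*6 = 0)
((21239 - 1*(-2460)) + 43922)*((-5775 - 1*(-17470)) + w(170)) = ((21239 - 1*(-2460)) + 43922)*((-5775 - 1*(-17470)) + 0) = ((21239 + 2460) + 43922)*((-5775 + 17470) + 0) = (23699 + 43922)*(11695 + 0) = 67621*11695 = 790827595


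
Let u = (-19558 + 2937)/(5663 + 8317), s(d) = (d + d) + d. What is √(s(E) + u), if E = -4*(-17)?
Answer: √9909370005/6990 ≈ 14.241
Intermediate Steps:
E = 68
s(d) = 3*d (s(d) = 2*d + d = 3*d)
u = -16621/13980 ≈ -1.1889
√(s(E) + u) = √(3*68 - 16621/13980) = √(204 - 16621/13980) = √(2835299/13980) = √9909370005/6990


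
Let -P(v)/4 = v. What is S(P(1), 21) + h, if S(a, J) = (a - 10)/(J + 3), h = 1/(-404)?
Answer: -355/606 ≈ -0.58581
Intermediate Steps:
P(v) = -4*v
h = -1/404 ≈ -0.0024752
S(a, J) = (-10 + a)/(3 + J)
S(P(1), 21) + h = (-10 - 4*1)/(3 + 21) - 1/404 = (-10 - 4)/24 - 1/404 = (1/24)*(-14) - 1/404 = -7/12 - 1/404 = -355/606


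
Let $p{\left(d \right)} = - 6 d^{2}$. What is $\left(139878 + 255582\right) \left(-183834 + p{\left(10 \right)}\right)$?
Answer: $-72936269640$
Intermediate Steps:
$\left(139878 + 255582\right) \left(-183834 + p{\left(10 \right)}\right) = \left(139878 + 255582\right) \left(-183834 - 6 \cdot 10^{2}\right) = 395460 \left(-183834 - 600\right) = 395460 \left(-184434\right) = -72936269640$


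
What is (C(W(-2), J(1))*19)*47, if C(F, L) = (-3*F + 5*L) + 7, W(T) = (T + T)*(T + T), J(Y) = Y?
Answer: -32148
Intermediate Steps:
W(T) = 4*T² (W(T) = (2*T)*(2*T) = 4*T²)
C(F, L) = 7 - 3*F + 5*L
(C(W(-2), J(1))*19)*47 = ((7 - 12*(-2)² + 5*1)*19)*47 = ((7 - 12*4 + 5)*19)*47 = ((7 - 3*16 + 5)*19)*47 = ((7 - 48 + 5)*19)*47 = -36*19*47 = -684*47 = -32148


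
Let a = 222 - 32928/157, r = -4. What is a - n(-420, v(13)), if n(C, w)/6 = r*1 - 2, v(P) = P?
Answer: 7578/157 ≈ 48.268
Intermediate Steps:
n(C, w) = -36 (n(C, w) = 6*(-4*1 - 2) = 6*(-4 - 2) = 6*(-6) = -36)
a = 1926/157 (a = 222 - 32928/157 = 1926/157 ≈ 12.268)
a - n(-420, v(13)) = 1926/157 - 1*(-36) = 1926/157 + 36 = 7578/157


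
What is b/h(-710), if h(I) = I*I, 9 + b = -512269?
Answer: -256139/252050 ≈ -1.0162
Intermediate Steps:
b = -512278 (b = -9 - 512269 = -512278)
h(I) = I²
b/h(-710) = -512278/((-710)²) = -512278/504100 = -512278*1/504100 = -256139/252050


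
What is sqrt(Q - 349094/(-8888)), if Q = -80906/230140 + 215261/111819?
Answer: sqrt(8347978249636449966965370915)/14295250698630 ≈ 6.3914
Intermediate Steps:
Q = 20246669263/12867012330 (Q = -80906*1/230140 + 215261*(1/111819) = -40453/115070 + 215261/111819 = 20246669263/12867012330 ≈ 1.5735)
sqrt(Q - 349094/(-8888)) = sqrt(20246669263/12867012330 - 349094/(-8888)) = sqrt(20246669263/12867012330 - 349094*(-1/8888)) = sqrt(20246669263/12867012330 + 174547/4444) = sqrt(1167937299684641/28590501397260) = sqrt(8347978249636449966965370915)/14295250698630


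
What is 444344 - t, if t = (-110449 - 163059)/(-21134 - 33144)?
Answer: 12058915062/27139 ≈ 4.4434e+5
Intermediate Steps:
t = 136754/27139 (t = -273508/(-54278) = -273508*(-1/54278) = 136754/27139 ≈ 5.0390)
444344 - t = 444344 - 1*136754/27139 = 444344 - 136754/27139 = 12058915062/27139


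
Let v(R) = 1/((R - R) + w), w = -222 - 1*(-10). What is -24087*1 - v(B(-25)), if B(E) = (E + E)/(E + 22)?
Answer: -5106443/212 ≈ -24087.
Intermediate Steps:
B(E) = 2*E/(22 + E) (B(E) = (2*E)/(22 + E) = 2*E/(22 + E))
w = -212 (w = -222 + 10 = -212)
v(R) = -1/212 (v(R) = 1/((R - R) - 212) = 1/(0 - 212) = 1/(-212) = -1/212)
-24087*1 - v(B(-25)) = -24087*1 - 1*(-1/212) = -24087 + 1/212 = -5106443/212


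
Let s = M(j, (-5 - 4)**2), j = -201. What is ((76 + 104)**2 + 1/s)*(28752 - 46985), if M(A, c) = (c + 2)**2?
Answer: -4069671257033/6889 ≈ -5.9075e+8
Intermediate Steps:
M(A, c) = (2 + c)**2
s = 6889 (s = (2 + (-5 - 4)**2)**2 = (2 + (-9)**2)**2 = (2 + 81)**2 = 83**2 = 6889)
((76 + 104)**2 + 1/s)*(28752 - 46985) = ((76 + 104)**2 + 1/6889)*(28752 - 46985) = (180**2 + 1/6889)*(-18233) = (32400 + 1/6889)*(-18233) = (223203601/6889)*(-18233) = -4069671257033/6889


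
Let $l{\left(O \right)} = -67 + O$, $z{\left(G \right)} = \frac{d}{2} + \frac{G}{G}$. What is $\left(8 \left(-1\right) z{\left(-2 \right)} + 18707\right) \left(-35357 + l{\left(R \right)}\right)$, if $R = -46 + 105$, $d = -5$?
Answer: $-661997435$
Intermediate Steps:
$R = 59$
$z{\left(G \right)} = - \frac{3}{2}$ ($z{\left(G \right)} = - \frac{5}{2} + \frac{G}{G} = \left(-5\right) \frac{1}{2} + 1 = - \frac{5}{2} + 1 = - \frac{3}{2}$)
$\left(8 \left(-1\right) z{\left(-2 \right)} + 18707\right) \left(-35357 + l{\left(R \right)}\right) = \left(8 \left(-1\right) \left(- \frac{3}{2}\right) + 18707\right) \left(-35357 + \left(-67 + 59\right)\right) = \left(\left(-8\right) \left(- \frac{3}{2}\right) + 18707\right) \left(-35357 - 8\right) = \left(12 + 18707\right) \left(-35365\right) = 18719 \left(-35365\right) = -661997435$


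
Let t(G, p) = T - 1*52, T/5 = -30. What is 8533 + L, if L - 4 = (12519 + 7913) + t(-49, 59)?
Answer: 28767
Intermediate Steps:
T = -150 (T = 5*(-30) = -150)
t(G, p) = -202 (t(G, p) = -150 - 1*52 = -150 - 52 = -202)
L = 20234 (L = 4 + ((12519 + 7913) - 202) = 4 + (20432 - 202) = 4 + 20230 = 20234)
8533 + L = 8533 + 20234 = 28767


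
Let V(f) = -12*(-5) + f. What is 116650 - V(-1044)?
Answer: 117634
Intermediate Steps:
V(f) = 60 + f
116650 - V(-1044) = 116650 - (60 - 1044) = 116650 - 1*(-984) = 116650 + 984 = 117634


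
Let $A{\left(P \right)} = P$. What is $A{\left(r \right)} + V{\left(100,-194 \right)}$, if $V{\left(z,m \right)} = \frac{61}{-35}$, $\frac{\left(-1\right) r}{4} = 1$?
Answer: $- \frac{201}{35} \approx -5.7429$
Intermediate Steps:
$r = -4$ ($r = \left(-4\right) 1 = -4$)
$V{\left(z,m \right)} = - \frac{61}{35}$ ($V{\left(z,m \right)} = 61 \left(- \frac{1}{35}\right) = - \frac{61}{35}$)
$A{\left(r \right)} + V{\left(100,-194 \right)} = -4 - \frac{61}{35} = - \frac{201}{35}$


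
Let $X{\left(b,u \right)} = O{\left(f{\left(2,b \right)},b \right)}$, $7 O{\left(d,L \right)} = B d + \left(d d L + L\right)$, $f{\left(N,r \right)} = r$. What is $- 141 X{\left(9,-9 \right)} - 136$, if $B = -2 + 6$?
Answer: $- \frac{110086}{7} \approx -15727.0$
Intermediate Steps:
$B = 4$
$O{\left(d,L \right)} = \frac{L}{7} + \frac{4 d}{7} + \frac{L d^{2}}{7}$ ($O{\left(d,L \right)} = \frac{4 d + \left(d d L + L\right)}{7} = \frac{4 d + \left(d^{2} L + L\right)}{7} = \frac{4 d + \left(L d^{2} + L\right)}{7} = \frac{4 d + \left(L + L d^{2}\right)}{7} = \frac{L + 4 d + L d^{2}}{7} = \frac{L}{7} + \frac{4 d}{7} + \frac{L d^{2}}{7}$)
$X{\left(b,u \right)} = \frac{b^{3}}{7} + \frac{5 b}{7}$ ($X{\left(b,u \right)} = \frac{b}{7} + \frac{4 b}{7} + \frac{b b^{2}}{7} = \frac{b}{7} + \frac{4 b}{7} + \frac{b^{3}}{7} = \frac{b^{3}}{7} + \frac{5 b}{7}$)
$- 141 X{\left(9,-9 \right)} - 136 = - 141 \cdot \frac{1}{7} \cdot 9 \left(5 + 9^{2}\right) - 136 = - 141 \cdot \frac{1}{7} \cdot 9 \left(5 + 81\right) - 136 = - 141 \cdot \frac{1}{7} \cdot 9 \cdot 86 - 136 = \left(-141\right) \frac{774}{7} - 136 = - \frac{109134}{7} - 136 = - \frac{110086}{7}$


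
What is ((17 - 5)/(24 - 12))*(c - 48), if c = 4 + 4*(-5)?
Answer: -64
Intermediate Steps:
c = -16 (c = 4 - 20 = -16)
((17 - 5)/(24 - 12))*(c - 48) = ((17 - 5)/(24 - 12))*(-16 - 48) = (12/12)*(-64) = (12*(1/12))*(-64) = 1*(-64) = -64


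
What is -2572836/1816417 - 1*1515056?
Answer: -2751976047188/1816417 ≈ -1.5151e+6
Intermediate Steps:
-2572836/1816417 - 1*1515056 = -2572836*1/1816417 - 1515056 = -2572836/1816417 - 1515056 = -2751976047188/1816417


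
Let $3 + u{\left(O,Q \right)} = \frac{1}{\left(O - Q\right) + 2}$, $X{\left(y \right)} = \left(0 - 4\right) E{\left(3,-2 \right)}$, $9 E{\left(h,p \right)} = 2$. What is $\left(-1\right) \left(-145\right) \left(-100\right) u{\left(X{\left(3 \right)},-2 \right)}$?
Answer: $\frac{271875}{7} \approx 38839.0$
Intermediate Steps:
$E{\left(h,p \right)} = \frac{2}{9}$ ($E{\left(h,p \right)} = \frac{1}{9} \cdot 2 = \frac{2}{9}$)
$X{\left(y \right)} = - \frac{8}{9}$ ($X{\left(y \right)} = \left(0 - 4\right) \frac{2}{9} = \left(-4\right) \frac{2}{9} = - \frac{8}{9}$)
$u{\left(O,Q \right)} = -3 + \frac{1}{2 + O - Q}$ ($u{\left(O,Q \right)} = -3 + \frac{1}{\left(O - Q\right) + 2} = -3 + \frac{1}{2 + O - Q}$)
$\left(-1\right) \left(-145\right) \left(-100\right) u{\left(X{\left(3 \right)},-2 \right)} = \left(-1\right) \left(-145\right) \left(-100\right) \frac{-5 - - \frac{8}{3} + 3 \left(-2\right)}{2 - \frac{8}{9} - -2} = 145 \left(-100\right) \frac{-5 + \frac{8}{3} - 6}{2 - \frac{8}{9} + 2} = - 14500 \frac{1}{\frac{28}{9}} \left(- \frac{25}{3}\right) = - 14500 \cdot \frac{9}{28} \left(- \frac{25}{3}\right) = \left(-14500\right) \left(- \frac{75}{28}\right) = \frac{271875}{7}$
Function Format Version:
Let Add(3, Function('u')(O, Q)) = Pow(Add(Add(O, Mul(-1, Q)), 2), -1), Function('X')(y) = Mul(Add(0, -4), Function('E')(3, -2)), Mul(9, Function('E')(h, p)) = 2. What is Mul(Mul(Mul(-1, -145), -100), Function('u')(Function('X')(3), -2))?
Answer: Rational(271875, 7) ≈ 38839.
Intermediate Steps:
Function('E')(h, p) = Rational(2, 9) (Function('E')(h, p) = Mul(Rational(1, 9), 2) = Rational(2, 9))
Function('X')(y) = Rational(-8, 9) (Function('X')(y) = Mul(Add(0, -4), Rational(2, 9)) = Mul(-4, Rational(2, 9)) = Rational(-8, 9))
Function('u')(O, Q) = Add(-3, Pow(Add(2, O, Mul(-1, Q)), -1)) (Function('u')(O, Q) = Add(-3, Pow(Add(Add(O, Mul(-1, Q)), 2), -1)) = Add(-3, Pow(Add(2, O, Mul(-1, Q)), -1)))
Mul(Mul(Mul(-1, -145), -100), Function('u')(Function('X')(3), -2)) = Mul(Mul(Mul(-1, -145), -100), Mul(Pow(Add(2, Rational(-8, 9), Mul(-1, -2)), -1), Add(-5, Mul(-3, Rational(-8, 9)), Mul(3, -2)))) = Mul(Mul(145, -100), Mul(Pow(Add(2, Rational(-8, 9), 2), -1), Add(-5, Rational(8, 3), -6))) = Mul(-14500, Mul(Pow(Rational(28, 9), -1), Rational(-25, 3))) = Mul(-14500, Mul(Rational(9, 28), Rational(-25, 3))) = Mul(-14500, Rational(-75, 28)) = Rational(271875, 7)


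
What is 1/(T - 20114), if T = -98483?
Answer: -1/118597 ≈ -8.4319e-6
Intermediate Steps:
1/(T - 20114) = 1/(-98483 - 20114) = 1/(-118597) = -1/118597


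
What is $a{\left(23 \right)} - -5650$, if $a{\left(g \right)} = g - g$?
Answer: $5650$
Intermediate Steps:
$a{\left(g \right)} = 0$
$a{\left(23 \right)} - -5650 = 0 - -5650 = 0 + 5650 = 5650$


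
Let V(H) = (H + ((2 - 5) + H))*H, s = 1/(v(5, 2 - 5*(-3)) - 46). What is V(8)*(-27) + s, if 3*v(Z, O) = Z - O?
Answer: -140401/50 ≈ -2808.0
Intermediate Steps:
v(Z, O) = -O/3 + Z/3 (v(Z, O) = (Z - O)/3 = -O/3 + Z/3)
s = -1/50 (s = 1/((-(2 - 5*(-3))/3 + (⅓)*5) - 46) = 1/((-(2 + 15)/3 + 5/3) - 46) = 1/((-⅓*17 + 5/3) - 46) = 1/((-17/3 + 5/3) - 46) = 1/(-4 - 46) = 1/(-50) = -1/50 ≈ -0.020000)
V(H) = H*(-3 + 2*H) (V(H) = (H + (-3 + H))*H = (-3 + 2*H)*H = H*(-3 + 2*H))
V(8)*(-27) + s = (8*(-3 + 2*8))*(-27) - 1/50 = (8*(-3 + 16))*(-27) - 1/50 = (8*13)*(-27) - 1/50 = 104*(-27) - 1/50 = -2808 - 1/50 = -140401/50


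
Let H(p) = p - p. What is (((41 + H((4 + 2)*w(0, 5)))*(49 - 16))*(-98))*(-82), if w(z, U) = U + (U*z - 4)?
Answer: 10872708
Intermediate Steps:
w(z, U) = -4 + U + U*z (w(z, U) = U + (-4 + U*z) = -4 + U + U*z)
H(p) = 0
(((41 + H((4 + 2)*w(0, 5)))*(49 - 16))*(-98))*(-82) = (((41 + 0)*(49 - 16))*(-98))*(-82) = ((41*33)*(-98))*(-82) = (1353*(-98))*(-82) = -132594*(-82) = 10872708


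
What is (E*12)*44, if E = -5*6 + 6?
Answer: -12672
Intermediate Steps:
E = -24 (E = -30 + 6 = -24)
(E*12)*44 = -24*12*44 = -288*44 = -12672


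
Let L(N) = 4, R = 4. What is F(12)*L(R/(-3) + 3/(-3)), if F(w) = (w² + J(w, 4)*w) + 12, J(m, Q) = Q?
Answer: 816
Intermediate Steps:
F(w) = 12 + w² + 4*w (F(w) = (w² + 4*w) + 12 = 12 + w² + 4*w)
F(12)*L(R/(-3) + 3/(-3)) = (12 + 12² + 4*12)*4 = (12 + 144 + 48)*4 = 204*4 = 816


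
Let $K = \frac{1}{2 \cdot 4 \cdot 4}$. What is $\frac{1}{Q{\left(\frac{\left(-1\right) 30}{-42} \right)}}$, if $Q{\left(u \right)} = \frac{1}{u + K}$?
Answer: $\frac{167}{224} \approx 0.74554$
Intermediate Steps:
$K = \frac{1}{32}$ ($K = \frac{1}{8 \cdot 4} = \frac{1}{32} \approx 0.03125$)
$Q{\left(u \right)} = \frac{1}{\frac{1}{32} + u}$ ($Q{\left(u \right)} = \frac{1}{u + \frac{1}{32}} = \frac{1}{\frac{1}{32} + u}$)
$\frac{1}{Q{\left(\frac{\left(-1\right) 30}{-42} \right)}} = \frac{1}{32 \frac{1}{1 + 32 \frac{\left(-1\right) 30}{-42}}} = \frac{1}{32 \frac{1}{1 + 32 \left(\left(-30\right) \left(- \frac{1}{42}\right)\right)}} = \frac{1}{32 \frac{1}{1 + 32 \cdot \frac{5}{7}}} = \frac{1}{32 \frac{1}{1 + \frac{160}{7}}} = \frac{1}{32 \frac{1}{\frac{167}{7}}} = \frac{1}{32 \cdot \frac{7}{167}} = \frac{1}{\frac{224}{167}} = \frac{167}{224}$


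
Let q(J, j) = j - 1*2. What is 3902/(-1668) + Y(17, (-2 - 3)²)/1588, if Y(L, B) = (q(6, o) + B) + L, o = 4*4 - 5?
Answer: -1527827/662196 ≈ -2.3072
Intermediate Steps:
o = 11 (o = 16 - 5 = 11)
q(J, j) = -2 + j (q(J, j) = j - 2 = -2 + j)
Y(L, B) = 9 + B + L (Y(L, B) = ((-2 + 11) + B) + L = (9 + B) + L = 9 + B + L)
3902/(-1668) + Y(17, (-2 - 3)²)/1588 = 3902/(-1668) + (9 + (-2 - 3)² + 17)/1588 = 3902*(-1/1668) + (9 + (-5)² + 17)*(1/1588) = -1951/834 + (9 + 25 + 17)*(1/1588) = -1951/834 + 51*(1/1588) = -1951/834 + 51/1588 = -1527827/662196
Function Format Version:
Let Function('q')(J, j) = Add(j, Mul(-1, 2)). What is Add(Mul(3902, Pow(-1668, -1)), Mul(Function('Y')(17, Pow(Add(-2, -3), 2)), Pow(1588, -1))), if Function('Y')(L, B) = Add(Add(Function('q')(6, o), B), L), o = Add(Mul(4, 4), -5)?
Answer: Rational(-1527827, 662196) ≈ -2.3072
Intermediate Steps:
o = 11 (o = Add(16, -5) = 11)
Function('q')(J, j) = Add(-2, j) (Function('q')(J, j) = Add(j, -2) = Add(-2, j))
Function('Y')(L, B) = Add(9, B, L) (Function('Y')(L, B) = Add(Add(Add(-2, 11), B), L) = Add(Add(9, B), L) = Add(9, B, L))
Add(Mul(3902, Pow(-1668, -1)), Mul(Function('Y')(17, Pow(Add(-2, -3), 2)), Pow(1588, -1))) = Add(Mul(3902, Pow(-1668, -1)), Mul(Add(9, Pow(Add(-2, -3), 2), 17), Pow(1588, -1))) = Add(Mul(3902, Rational(-1, 1668)), Mul(Add(9, Pow(-5, 2), 17), Rational(1, 1588))) = Add(Rational(-1951, 834), Mul(Add(9, 25, 17), Rational(1, 1588))) = Add(Rational(-1951, 834), Mul(51, Rational(1, 1588))) = Add(Rational(-1951, 834), Rational(51, 1588)) = Rational(-1527827, 662196)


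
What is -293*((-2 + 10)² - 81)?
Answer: 4981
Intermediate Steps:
-293*((-2 + 10)² - 81) = -293*(8² - 81) = -293*(64 - 81) = -293*(-17) = 4981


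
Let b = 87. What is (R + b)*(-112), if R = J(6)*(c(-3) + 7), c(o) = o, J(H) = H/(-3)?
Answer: -8848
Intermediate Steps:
J(H) = -H/3 (J(H) = H*(-⅓) = -H/3)
R = -8 (R = (-⅓*6)*(-3 + 7) = -2*4 = -8)
(R + b)*(-112) = (-8 + 87)*(-112) = 79*(-112) = -8848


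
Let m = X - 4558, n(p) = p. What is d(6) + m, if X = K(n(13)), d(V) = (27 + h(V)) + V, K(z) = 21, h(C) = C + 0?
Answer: -4498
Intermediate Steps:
h(C) = C
d(V) = 27 + 2*V (d(V) = (27 + V) + V = 27 + 2*V)
X = 21
m = -4537 (m = 21 - 4558 = -4537)
d(6) + m = (27 + 2*6) - 4537 = (27 + 12) - 4537 = 39 - 4537 = -4498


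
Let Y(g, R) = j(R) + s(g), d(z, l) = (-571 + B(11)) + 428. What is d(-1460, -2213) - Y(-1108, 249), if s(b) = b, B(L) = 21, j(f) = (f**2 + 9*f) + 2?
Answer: -63258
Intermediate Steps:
j(f) = 2 + f**2 + 9*f
d(z, l) = -122 (d(z, l) = (-571 + 21) + 428 = -550 + 428 = -122)
Y(g, R) = 2 + g + R**2 + 9*R (Y(g, R) = (2 + R**2 + 9*R) + g = 2 + g + R**2 + 9*R)
d(-1460, -2213) - Y(-1108, 249) = -122 - (2 - 1108 + 249**2 + 9*249) = -122 - (2 - 1108 + 62001 + 2241) = -122 - 1*63136 = -122 - 63136 = -63258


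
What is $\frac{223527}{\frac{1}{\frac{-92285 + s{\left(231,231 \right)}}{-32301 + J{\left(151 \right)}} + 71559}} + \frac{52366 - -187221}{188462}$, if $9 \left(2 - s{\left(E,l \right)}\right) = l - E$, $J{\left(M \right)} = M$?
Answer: $\frac{24230169602843776523}{1514763325} \approx 1.5996 \cdot 10^{10}$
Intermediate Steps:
$s{\left(E,l \right)} = 2 - \frac{l}{9} + \frac{E}{9}$ ($s{\left(E,l \right)} = 2 - \frac{l - E}{9} = 2 + \left(- \frac{l}{9} + \frac{E}{9}\right) = 2 - \frac{l}{9} + \frac{E}{9}$)
$\frac{223527}{\frac{1}{\frac{-92285 + s{\left(231,231 \right)}}{-32301 + J{\left(151 \right)}} + 71559}} + \frac{52366 - -187221}{188462} = \frac{223527}{\frac{1}{\frac{-92285 + \left(2 - \frac{77}{3} + \frac{1}{9} \cdot 231\right)}{-32301 + 151} + 71559}} + \frac{52366 - -187221}{188462} = \frac{223527}{\frac{1}{\frac{-92285 + \left(2 - \frac{77}{3} + \frac{77}{3}\right)}{-32150} + 71559}} + \left(52366 + 187221\right) \frac{1}{188462} = \frac{223527}{\frac{1}{\left(-92285 + 2\right) \left(- \frac{1}{32150}\right) + 71559}} + 239587 \cdot \frac{1}{188462} = \frac{223527}{\frac{1}{\left(-92283\right) \left(- \frac{1}{32150}\right) + 71559}} + \frac{239587}{188462} = \frac{223527}{\frac{1}{\frac{92283}{32150} + 71559}} + \frac{239587}{188462} = \frac{223527}{\frac{1}{\frac{2300714133}{32150}}} + \frac{239587}{188462} = \frac{223527}{\frac{32150}{2300714133}} + \frac{239587}{188462} = 223527 \cdot \frac{2300714133}{32150} + \frac{239587}{188462} = \frac{514271728007091}{32150} + \frac{239587}{188462} = \frac{24230169602843776523}{1514763325}$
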